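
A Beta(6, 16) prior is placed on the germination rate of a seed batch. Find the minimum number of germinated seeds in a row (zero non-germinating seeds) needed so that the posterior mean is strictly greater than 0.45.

After k germinated seeds and 0 non-germinating seeds the posterior is Beta(6+k, 16), with mean (6+k)/(6+16+k).
Set (6+k)/(22+k) > 0.45 and solve: k > (0.45·22 − 6)/(1 − 0.45) = 7.091.
The smallest integer exceeding 7.091 is 8.

k = 8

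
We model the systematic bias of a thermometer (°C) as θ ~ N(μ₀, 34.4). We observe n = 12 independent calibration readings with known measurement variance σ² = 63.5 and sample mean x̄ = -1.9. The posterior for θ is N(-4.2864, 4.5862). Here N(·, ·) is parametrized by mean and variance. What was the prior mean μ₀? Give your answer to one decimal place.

The posterior mean is a precision-weighted average: μ_n = (τ₀μ₀ + τ_data·x̄)/(τ₀+τ_data), with τ₀=1/σ₀² and τ_data=n/σ².
Here τ₀ = 1/34.4 = 0.029070 and τ_data = 12/63.5 = 0.188976, so τ_n = 0.218046.
Rearranging for μ₀: μ₀ = (μ_n·τ_n − τ_data·x̄)/τ₀ = (-4.2864·0.218046 − 0.188976·-1.9) / 0.029070 = -0.575578/0.029070 ≈ -19.8.

μ₀ = -19.8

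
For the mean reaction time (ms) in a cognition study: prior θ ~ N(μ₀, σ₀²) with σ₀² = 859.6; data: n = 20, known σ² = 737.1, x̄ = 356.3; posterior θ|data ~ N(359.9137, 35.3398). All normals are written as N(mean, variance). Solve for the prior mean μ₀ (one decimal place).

μ₀ = 444.2

The posterior mean is a precision-weighted average: μ_n = (τ₀μ₀ + τ_data·x̄)/(τ₀+τ_data), with τ₀=1/σ₀² and τ_data=n/σ².
Here τ₀ = 1/859.6 = 0.001163 and τ_data = 20/737.1 = 0.027133, so τ_n = 0.028296.
Rearranging for μ₀: μ₀ = (μ_n·τ_n − τ_data·x̄)/τ₀ = (359.9137·0.028296 − 0.027133·356.3) / 0.001163 = 0.516630/0.001163 ≈ 444.2.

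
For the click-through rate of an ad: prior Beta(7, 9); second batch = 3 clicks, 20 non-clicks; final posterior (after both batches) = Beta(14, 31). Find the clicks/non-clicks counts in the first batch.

4 clicks and 2 non-clicks

Because Beta–binomial updating is additive in the counts, the combined data contributed (α_post−α_prior, β_post−β_prior) successes and failures.
Total across both batches: 14−7=7 clicks, 31−9=22 non-clicks.
Subtract the second batch: 7−3=4 clicks and 22−20=2 non-clicks.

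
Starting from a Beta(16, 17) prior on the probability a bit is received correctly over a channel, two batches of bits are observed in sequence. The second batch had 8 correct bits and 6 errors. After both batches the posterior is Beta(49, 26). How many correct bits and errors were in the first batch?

Because Beta–binomial updating is additive in the counts, the combined data contributed (α_post−α_prior, β_post−β_prior) successes and failures.
Total across both batches: 49−16=33 correct bits, 26−17=9 errors.
Subtract the second batch: 33−8=25 correct bits and 9−6=3 errors.

25 correct bits and 3 errors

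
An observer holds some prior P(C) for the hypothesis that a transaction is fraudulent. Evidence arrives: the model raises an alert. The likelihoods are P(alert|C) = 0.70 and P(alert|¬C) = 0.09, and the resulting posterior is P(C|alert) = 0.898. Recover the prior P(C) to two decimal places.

Bayes' rule in odds form gives O(C|E) = O(C)·[P(E|C)/P(E|¬C)], hence O(C) = O(C|E)/LR.
Posterior odds = 0.898/(1−0.898) = 8.8039. LR = 0.70/0.09 = 7.7778.
Prior odds = 8.8039/7.7778 = 1.1319, so P(C) = 1.1319/(1+1.1319) ≈ 0.53.

P(C) = 0.53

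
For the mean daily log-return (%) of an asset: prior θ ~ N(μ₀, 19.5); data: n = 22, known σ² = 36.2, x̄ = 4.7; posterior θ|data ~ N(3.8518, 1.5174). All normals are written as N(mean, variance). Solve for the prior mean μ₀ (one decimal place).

μ₀ = -6.2

With known observation variance, the Normal–Normal posterior has precision τ_n = τ₀ + n/σ² and mean μ_n = (τ₀μ₀ + (n/σ²)x̄)/τ_n.
Here τ₀ = 1/19.5 = 0.051282 and τ_data = 22/36.2 = 0.607735, so τ_n = 0.659017.
Rearranging for μ₀: μ₀ = (μ_n·τ_n − τ_data·x̄)/τ₀ = (3.8518·0.659017 − 0.607735·4.7) / 0.051282 = -0.317953/0.051282 ≈ -6.2.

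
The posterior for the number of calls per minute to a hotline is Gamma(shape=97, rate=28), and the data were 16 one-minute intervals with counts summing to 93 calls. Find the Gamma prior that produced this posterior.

Gamma(shape=4, rate=12)

A Gamma(α, β) prior (rate parametrization) on a Poisson rate with n observations summing to S gives posterior Gamma(α+S, β+n).
So α = 97 − 93 = 4 and β = 28 − 16 = 12.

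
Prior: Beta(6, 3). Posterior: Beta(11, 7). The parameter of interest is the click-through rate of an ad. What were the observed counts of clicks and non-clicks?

5 clicks and 4 non-clicks

Under Beta–binomial conjugacy the posterior parameters are (a+s, b+f).
Match parameters: s=11−6=5, f=7−3=4.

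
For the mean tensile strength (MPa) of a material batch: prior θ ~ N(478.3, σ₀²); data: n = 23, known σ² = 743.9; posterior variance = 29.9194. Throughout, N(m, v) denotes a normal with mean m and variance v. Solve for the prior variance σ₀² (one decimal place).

For the Normal–Normal model with known σ², precisions add: τ_n = τ₀ + n/σ².
So 1/σ₀² = 1/29.9194 − 23/743.9 = 0.033423 − 0.030918 = 0.002505.
Hence σ₀² = 1/0.002505 ≈ 399.2.

σ₀² = 399.2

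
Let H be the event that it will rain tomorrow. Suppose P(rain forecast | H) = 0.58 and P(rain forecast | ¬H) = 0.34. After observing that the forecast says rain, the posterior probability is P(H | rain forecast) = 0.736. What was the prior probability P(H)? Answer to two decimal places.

In odds form, posterior odds = prior odds × likelihood ratio, so prior odds = posterior odds ÷ LR.
Posterior odds = 0.736/(1−0.736) = 2.7879. LR = 0.58/0.34 = 1.7059.
Prior odds = 2.7879/1.7059 = 1.6343, so P(H) = 1.6343/(1+1.6343) ≈ 0.62.

P(H) = 0.62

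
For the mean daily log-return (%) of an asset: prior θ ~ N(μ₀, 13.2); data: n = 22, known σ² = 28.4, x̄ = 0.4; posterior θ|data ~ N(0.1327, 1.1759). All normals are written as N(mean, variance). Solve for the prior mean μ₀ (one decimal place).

The posterior mean is a precision-weighted average: μ_n = (τ₀μ₀ + τ_data·x̄)/(τ₀+τ_data), with τ₀=1/σ₀² and τ_data=n/σ².
Here τ₀ = 1/13.2 = 0.075758 and τ_data = 22/28.4 = 0.774648, so τ_n = 0.850406.
Rearranging for μ₀: μ₀ = (μ_n·τ_n − τ_data·x̄)/τ₀ = (0.1327·0.850406 − 0.774648·0.4) / 0.075758 = -0.197010/0.075758 ≈ -2.6.

μ₀ = -2.6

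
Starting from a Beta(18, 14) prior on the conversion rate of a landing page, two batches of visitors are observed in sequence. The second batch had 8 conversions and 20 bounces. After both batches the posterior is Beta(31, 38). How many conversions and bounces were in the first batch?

5 conversions and 4 bounces

Because Beta–binomial updating is additive in the counts, the combined data contributed (α_post−α_prior, β_post−β_prior) successes and failures.
Total across both batches: 31−18=13 conversions, 38−14=24 bounces.
Subtract the second batch: 13−8=5 conversions and 24−20=4 bounces.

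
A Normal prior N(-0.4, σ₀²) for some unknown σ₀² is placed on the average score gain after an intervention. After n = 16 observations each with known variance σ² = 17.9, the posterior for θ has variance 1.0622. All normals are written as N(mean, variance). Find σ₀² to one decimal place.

For the Normal–Normal model with known σ², precisions add: τ_n = τ₀ + n/σ².
So 1/σ₀² = 1/1.0622 − 16/17.9 = 0.941442 − 0.893855 = 0.047587.
Hence σ₀² = 1/0.047587 ≈ 21.0.

σ₀² = 21.0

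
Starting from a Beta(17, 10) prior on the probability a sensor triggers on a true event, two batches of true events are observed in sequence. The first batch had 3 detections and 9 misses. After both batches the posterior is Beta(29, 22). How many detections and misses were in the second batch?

9 detections and 3 misses

Sequential conjugate updates are equivalent to a single update on the pooled data, so total successes = posterior α − prior α and total failures = posterior β − prior β.
Total across both batches: 29−17=12 detections, 22−10=12 misses.
Subtract the first batch: 12−3=9 detections and 12−9=3 misses.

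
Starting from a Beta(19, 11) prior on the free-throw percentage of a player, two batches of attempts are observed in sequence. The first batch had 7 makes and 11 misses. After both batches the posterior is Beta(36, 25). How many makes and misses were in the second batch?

Sequential conjugate updates are equivalent to a single update on the pooled data, so total successes = posterior α − prior α and total failures = posterior β − prior β.
Total across both batches: 36−19=17 makes, 25−11=14 misses.
Subtract the first batch: 17−7=10 makes and 14−11=3 misses.

10 makes and 3 misses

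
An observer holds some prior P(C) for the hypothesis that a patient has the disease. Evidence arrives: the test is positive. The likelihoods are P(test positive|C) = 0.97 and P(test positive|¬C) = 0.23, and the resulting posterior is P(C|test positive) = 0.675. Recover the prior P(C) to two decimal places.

In odds form, posterior odds = prior odds × likelihood ratio, so prior odds = posterior odds ÷ LR.
Posterior odds = 0.675/(1−0.675) = 2.0769. LR = 0.97/0.23 = 4.2174.
Prior odds = 2.0769/4.2174 = 0.4925, so P(C) = 0.4925/(1+0.4925) ≈ 0.33.

P(C) = 0.33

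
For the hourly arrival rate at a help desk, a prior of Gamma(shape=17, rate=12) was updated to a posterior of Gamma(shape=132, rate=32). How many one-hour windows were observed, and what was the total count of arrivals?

n = 20 one-hour windows with total 115 arrivals

Gamma–Poisson conjugacy: posterior shape = α + Σxᵢ, posterior rate = β + n.
Matching: Σxᵢ = 132 − 17 = 115 and n = 32 − 12 = 20.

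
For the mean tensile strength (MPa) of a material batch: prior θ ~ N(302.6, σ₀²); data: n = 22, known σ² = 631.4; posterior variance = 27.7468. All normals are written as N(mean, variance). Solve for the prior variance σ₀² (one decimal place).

For the Normal–Normal model with known σ², precisions add: τ_n = τ₀ + n/σ².
So 1/σ₀² = 1/27.7468 − 22/631.4 = 0.036040 − 0.034843 = 0.001197.
Hence σ₀² = 1/0.001197 ≈ 835.4.

σ₀² = 835.4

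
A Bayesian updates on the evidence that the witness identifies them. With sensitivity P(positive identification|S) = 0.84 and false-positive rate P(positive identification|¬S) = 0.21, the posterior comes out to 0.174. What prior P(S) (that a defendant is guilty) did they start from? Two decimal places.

In odds form, posterior odds = prior odds × likelihood ratio, so prior odds = posterior odds ÷ LR.
Posterior odds = 0.174/(1−0.174) = 0.2107. LR = 0.84/0.21 = 4.0000.
Prior odds = 0.2107/4.0000 = 0.0527, so P(S) = 0.0527/(1+0.0527) ≈ 0.05.

P(S) = 0.05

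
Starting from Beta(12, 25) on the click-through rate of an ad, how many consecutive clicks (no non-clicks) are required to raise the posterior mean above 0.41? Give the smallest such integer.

After k clicks and 0 non-clicks the posterior is Beta(12+k, 25), with mean (12+k)/(12+25+k).
Set (12+k)/(37+k) > 0.41 and solve: k > (0.41·37 − 12)/(1 − 0.41) = 5.373.
The smallest integer exceeding 5.373 is 6, and checking k=6: (18)/(43) = 0.4186 > 0.41.

k = 6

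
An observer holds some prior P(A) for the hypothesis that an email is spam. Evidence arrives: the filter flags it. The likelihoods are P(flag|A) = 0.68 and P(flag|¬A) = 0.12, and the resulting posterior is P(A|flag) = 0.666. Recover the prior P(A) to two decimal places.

Bayes' rule in odds form gives O(A|E) = O(A)·[P(E|A)/P(E|¬A)], hence O(A) = O(A|E)/LR.
Posterior odds = 0.666/(1−0.666) = 1.9940. LR = 0.68/0.12 = 5.6667.
Prior odds = 1.9940/5.6667 = 0.3519, so P(A) = 0.3519/(1+0.3519) ≈ 0.26.

P(A) = 0.26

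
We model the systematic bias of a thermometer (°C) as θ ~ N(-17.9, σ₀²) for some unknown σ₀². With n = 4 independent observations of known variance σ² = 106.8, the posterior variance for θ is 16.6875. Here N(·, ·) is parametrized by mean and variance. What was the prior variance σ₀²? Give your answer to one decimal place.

σ₀² = 44.5

For the Normal–Normal model with known σ², precisions add: τ_n = τ₀ + n/σ².
So 1/σ₀² = 1/16.6875 − 4/106.8 = 0.059925 − 0.037453 = 0.022472.
Hence σ₀² = 1/0.022472 ≈ 44.5.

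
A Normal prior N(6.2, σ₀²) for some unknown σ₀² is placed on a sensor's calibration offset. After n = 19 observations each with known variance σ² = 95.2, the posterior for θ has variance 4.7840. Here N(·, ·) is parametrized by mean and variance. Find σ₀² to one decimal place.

σ₀² = 105.8

Posterior precision equals prior precision plus data precision: 1/σ_n² = 1/σ₀² + n/σ².
So 1/σ₀² = 1/4.7840 − 19/95.2 = 0.209030 − 0.199580 = 0.009450.
Hence σ₀² = 1/0.009450 ≈ 105.8.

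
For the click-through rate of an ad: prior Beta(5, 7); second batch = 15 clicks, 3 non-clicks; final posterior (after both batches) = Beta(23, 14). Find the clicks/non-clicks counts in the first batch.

3 clicks and 4 non-clicks

Sequential conjugate updates are equivalent to a single update on the pooled data, so total successes = posterior α − prior α and total failures = posterior β − prior β.
Total across both batches: 23−5=18 clicks, 14−7=7 non-clicks.
Subtract the second batch: 18−15=3 clicks and 7−3=4 non-clicks.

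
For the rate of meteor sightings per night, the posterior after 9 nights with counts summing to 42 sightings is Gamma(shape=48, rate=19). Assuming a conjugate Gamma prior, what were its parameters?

A Gamma(α, β) prior (rate parametrization) on a Poisson rate with n observations summing to S gives posterior Gamma(α+S, β+n).
So α = 48 − 42 = 6 and β = 19 − 9 = 10.

Gamma(shape=6, rate=10)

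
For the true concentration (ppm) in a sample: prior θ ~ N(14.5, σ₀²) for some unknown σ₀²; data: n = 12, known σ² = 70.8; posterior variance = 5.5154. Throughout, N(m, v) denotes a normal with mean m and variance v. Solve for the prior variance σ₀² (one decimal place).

For the Normal–Normal model with known σ², precisions add: τ_n = τ₀ + n/σ².
So 1/σ₀² = 1/5.5154 − 12/70.8 = 0.181311 − 0.169492 = 0.011819.
Hence σ₀² = 1/0.011819 ≈ 84.6.

σ₀² = 84.6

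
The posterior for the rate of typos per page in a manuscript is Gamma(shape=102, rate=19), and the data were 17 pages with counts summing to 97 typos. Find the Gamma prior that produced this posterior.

Gamma(shape=5, rate=2)

A Gamma(α, β) prior (rate parametrization) on a Poisson rate with n observations summing to S gives posterior Gamma(α+S, β+n).
So α = 102 − 97 = 5 and β = 19 − 17 = 2.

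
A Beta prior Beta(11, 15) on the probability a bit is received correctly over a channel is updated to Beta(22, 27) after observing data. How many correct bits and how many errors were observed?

Under Beta–binomial conjugacy the posterior parameters are (α+s, β+f).
Match parameters: s=22−11=11, f=27−15=12.

11 correct bits and 12 errors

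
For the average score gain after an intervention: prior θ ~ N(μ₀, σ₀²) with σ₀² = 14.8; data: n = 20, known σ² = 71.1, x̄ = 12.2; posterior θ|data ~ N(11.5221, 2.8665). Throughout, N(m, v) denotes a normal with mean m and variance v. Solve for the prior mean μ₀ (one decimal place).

μ₀ = 8.7

The posterior mean is a precision-weighted average: μ_n = (τ₀μ₀ + τ_data·x̄)/(τ₀+τ_data), with τ₀=1/σ₀² and τ_data=n/σ².
Here τ₀ = 1/14.8 = 0.067568 and τ_data = 20/71.1 = 0.281294, so τ_n = 0.348862.
Rearranging for μ₀: μ₀ = (μ_n·τ_n − τ_data·x̄)/τ₀ = (11.5221·0.348862 − 0.281294·12.2) / 0.067568 = 0.587836/0.067568 ≈ 8.7.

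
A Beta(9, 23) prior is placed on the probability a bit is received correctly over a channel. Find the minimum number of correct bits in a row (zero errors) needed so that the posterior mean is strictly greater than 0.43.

After k correct bits and 0 errors the posterior is Beta(9+k, 23), with mean (9+k)/(9+23+k).
Set (9+k)/(32+k) > 0.43 and solve: k > (0.43·32 − 9)/(1 − 0.43) = 8.351.
The smallest integer exceeding 8.351 is 9.

k = 9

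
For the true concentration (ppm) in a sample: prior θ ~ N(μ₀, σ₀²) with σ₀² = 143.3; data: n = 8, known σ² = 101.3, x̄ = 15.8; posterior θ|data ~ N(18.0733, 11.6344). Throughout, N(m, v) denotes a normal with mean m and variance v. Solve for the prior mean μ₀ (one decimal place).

With known observation variance, the Normal–Normal posterior has precision τ_n = τ₀ + n/σ² and mean μ_n = (τ₀μ₀ + (n/σ²)x̄)/τ_n.
Here τ₀ = 1/143.3 = 0.006978 and τ_data = 8/101.3 = 0.078973, so τ_n = 0.085951.
Rearranging for μ₀: μ₀ = (μ_n·τ_n − τ_data·x̄)/τ₀ = (18.0733·0.085951 − 0.078973·15.8) / 0.006978 = 0.305645/0.006978 ≈ 43.8.

μ₀ = 43.8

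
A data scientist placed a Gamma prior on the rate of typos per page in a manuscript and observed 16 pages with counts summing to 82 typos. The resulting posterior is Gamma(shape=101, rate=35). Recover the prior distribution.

Gamma(shape=19, rate=19)

Gamma–Poisson conjugacy: posterior shape = α + Σxᵢ, posterior rate = β + n.
So α = 101 − 82 = 19 and β = 35 − 16 = 19.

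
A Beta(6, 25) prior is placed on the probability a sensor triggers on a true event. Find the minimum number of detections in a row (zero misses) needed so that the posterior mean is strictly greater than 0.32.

After k detections and 0 misses the posterior is Beta(6+k, 25), with mean (6+k)/(6+25+k).
Set (6+k)/(31+k) > 0.32 and solve: k > (0.32·31 − 6)/(1 − 0.32) = 5.765.
The smallest integer exceeding 5.765 is 6.

k = 6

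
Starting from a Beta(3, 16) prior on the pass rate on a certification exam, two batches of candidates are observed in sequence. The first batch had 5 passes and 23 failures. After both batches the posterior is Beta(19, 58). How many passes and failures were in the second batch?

Sequential conjugate updates are equivalent to a single update on the pooled data, so total successes = posterior α − prior α and total failures = posterior β − prior β.
Total across both batches: 19−3=16 passes, 58−16=42 failures.
Subtract the first batch: 16−5=11 passes and 42−23=19 failures.

11 passes and 19 failures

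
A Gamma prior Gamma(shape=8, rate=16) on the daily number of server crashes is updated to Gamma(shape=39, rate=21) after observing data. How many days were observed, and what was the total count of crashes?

A Gamma(α, β) prior (rate parametrization) on a Poisson rate with n observations summing to S gives posterior Gamma(α+S, β+n).
Matching: Σxᵢ = 39 − 8 = 31 and n = 21 − 16 = 5.

n = 5 days with total 31 crashes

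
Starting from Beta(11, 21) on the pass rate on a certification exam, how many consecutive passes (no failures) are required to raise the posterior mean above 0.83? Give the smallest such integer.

k = 92

After k passes and 0 failures the posterior is Beta(11+k, 21), with mean (11+k)/(11+21+k).
Set (11+k)/(32+k) > 0.83 and solve: k > (0.83·32 − 11)/(1 − 0.83) = 91.529.
The smallest integer exceeding 91.529 is 92.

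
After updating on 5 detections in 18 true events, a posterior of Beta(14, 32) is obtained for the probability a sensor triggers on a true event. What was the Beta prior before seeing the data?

A Beta(a, b) prior with s successes and f failures in binomial data gives a Beta(a+s, b+f) posterior.
So a = 14 − 5 = 9 and b = 32 − 13 = 19.

Beta(9, 19)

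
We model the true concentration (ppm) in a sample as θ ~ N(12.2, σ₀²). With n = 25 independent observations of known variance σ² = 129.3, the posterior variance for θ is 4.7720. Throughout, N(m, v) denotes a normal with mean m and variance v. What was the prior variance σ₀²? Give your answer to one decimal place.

For the Normal–Normal model with known σ², precisions add: τ_n = τ₀ + n/σ².
So 1/σ₀² = 1/4.7720 − 25/129.3 = 0.209556 − 0.193349 = 0.016207.
Hence σ₀² = 1/0.016207 ≈ 61.7.

σ₀² = 61.7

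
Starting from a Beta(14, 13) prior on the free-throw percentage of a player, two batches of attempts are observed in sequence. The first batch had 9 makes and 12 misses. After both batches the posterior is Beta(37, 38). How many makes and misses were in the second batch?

Sequential conjugate updates are equivalent to a single update on the pooled data, so total successes = posterior α − prior α and total failures = posterior β − prior β.
Total across both batches: 37−14=23 makes, 38−13=25 misses.
Subtract the first batch: 23−9=14 makes and 25−12=13 misses.

14 makes and 13 misses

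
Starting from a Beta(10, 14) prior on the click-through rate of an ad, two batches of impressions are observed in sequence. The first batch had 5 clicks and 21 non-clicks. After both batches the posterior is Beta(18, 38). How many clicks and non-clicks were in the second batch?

3 clicks and 3 non-clicks

Sequential conjugate updates are equivalent to a single update on the pooled data, so total successes = posterior α − prior α and total failures = posterior β − prior β.
Total across both batches: 18−10=8 clicks, 38−14=24 non-clicks.
Subtract the first batch: 8−5=3 clicks and 24−21=3 non-clicks.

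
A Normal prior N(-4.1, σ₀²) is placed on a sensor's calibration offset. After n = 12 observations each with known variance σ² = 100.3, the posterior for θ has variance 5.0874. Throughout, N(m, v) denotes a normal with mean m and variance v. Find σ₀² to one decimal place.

σ₀² = 13.0

For the Normal–Normal model with known σ², precisions add: τ_n = τ₀ + n/σ².
So 1/σ₀² = 1/5.0874 − 12/100.3 = 0.196564 − 0.119641 = 0.076923.
Hence σ₀² = 1/0.076923 ≈ 13.0.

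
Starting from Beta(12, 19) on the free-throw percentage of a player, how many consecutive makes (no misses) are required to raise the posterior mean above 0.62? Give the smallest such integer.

k = 20

After k makes and 0 misses the posterior is Beta(12+k, 19), with mean (12+k)/(12+19+k).
Set (12+k)/(31+k) > 0.62 and solve: k > (0.62·31 − 12)/(1 − 0.62) = 19.000.
The smallest integer exceeding 19.000 is 20.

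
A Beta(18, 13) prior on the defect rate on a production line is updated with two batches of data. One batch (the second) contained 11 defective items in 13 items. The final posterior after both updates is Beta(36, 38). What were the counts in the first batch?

7 defective items and 23 good items

Because Beta–binomial updating is additive in the counts, the combined data contributed (α_post−α_prior, β_post−β_prior) successes and failures.
Total across both batches: 36−18=18 defective items, 38−13=25 good items.
Subtract the second batch: 18−11=7 defective items and 25−2=23 good items.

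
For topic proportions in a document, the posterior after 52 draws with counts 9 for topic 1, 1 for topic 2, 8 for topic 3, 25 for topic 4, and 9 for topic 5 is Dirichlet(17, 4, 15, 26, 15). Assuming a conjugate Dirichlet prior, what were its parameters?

Dirichlet(8, 3, 7, 1, 6)

For a Dirichlet(α) prior with multinomial counts c, the posterior is Dirichlet(α + c) componentwise.
Subtract each count from the matching posterior parameter: 17−9=8, 4−1=3, 15−8=7, 26−25=1, 15−9=6.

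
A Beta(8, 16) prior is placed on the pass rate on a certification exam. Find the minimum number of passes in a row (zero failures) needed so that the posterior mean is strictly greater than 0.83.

k = 71

After k passes and 0 failures the posterior is Beta(8+k, 16), with mean (8+k)/(8+16+k).
Set (8+k)/(24+k) > 0.83 and solve: k > (0.83·24 − 8)/(1 − 0.83) = 70.118.
The smallest integer exceeding 70.118 is 71.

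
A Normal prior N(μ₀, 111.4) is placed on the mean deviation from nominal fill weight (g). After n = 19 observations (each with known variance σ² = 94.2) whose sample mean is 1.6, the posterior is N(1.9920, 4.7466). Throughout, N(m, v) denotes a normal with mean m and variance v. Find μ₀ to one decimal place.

μ₀ = 10.8

The posterior mean is a precision-weighted average: μ_n = (τ₀μ₀ + τ_data·x̄)/(τ₀+τ_data), with τ₀=1/σ₀² and τ_data=n/σ².
Here τ₀ = 1/111.4 = 0.008977 and τ_data = 19/94.2 = 0.201699, so τ_n = 0.210676.
Rearranging for μ₀: μ₀ = (μ_n·τ_n − τ_data·x̄)/τ₀ = (1.9920·0.210676 − 0.201699·1.6) / 0.008977 = 0.096948/0.008977 ≈ 10.8.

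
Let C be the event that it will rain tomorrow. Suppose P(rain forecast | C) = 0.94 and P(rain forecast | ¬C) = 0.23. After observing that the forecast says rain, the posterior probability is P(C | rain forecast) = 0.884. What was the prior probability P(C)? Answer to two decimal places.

In odds form, posterior odds = prior odds × likelihood ratio, so prior odds = posterior odds ÷ LR.
Posterior odds = 0.884/(1−0.884) = 7.6207. LR = 0.94/0.23 = 4.0870.
Prior odds = 7.6207/4.0870 = 1.8646, so P(C) = 1.8646/(1+1.8646) ≈ 0.65.

P(C) = 0.65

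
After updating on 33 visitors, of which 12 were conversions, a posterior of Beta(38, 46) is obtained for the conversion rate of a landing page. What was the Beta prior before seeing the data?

A Beta(a, b) prior with s successes and f failures in binomial data gives a Beta(a+s, b+f) posterior.
So a = 38 − 12 = 26 and b = 46 − 21 = 25.

Beta(26, 25)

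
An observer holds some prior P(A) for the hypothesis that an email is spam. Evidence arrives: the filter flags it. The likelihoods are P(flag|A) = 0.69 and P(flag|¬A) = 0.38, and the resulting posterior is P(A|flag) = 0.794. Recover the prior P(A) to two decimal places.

P(A) = 0.68

In odds form, posterior odds = prior odds × likelihood ratio, so prior odds = posterior odds ÷ LR.
Posterior odds = 0.794/(1−0.794) = 3.8544. LR = 0.69/0.38 = 1.8158.
Prior odds = 3.8544/1.8158 = 2.1227, so P(A) = 2.1227/(1+2.1227) ≈ 0.68.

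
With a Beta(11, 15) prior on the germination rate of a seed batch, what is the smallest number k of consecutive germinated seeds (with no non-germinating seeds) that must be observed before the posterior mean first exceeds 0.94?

k = 225

After k germinated seeds and 0 non-germinating seeds the posterior is Beta(11+k, 15), with mean (11+k)/(11+15+k).
Set (11+k)/(26+k) > 0.94 and solve: k > (0.94·26 − 11)/(1 − 0.94) = 224.000.
The smallest integer exceeding 224.000 is 225.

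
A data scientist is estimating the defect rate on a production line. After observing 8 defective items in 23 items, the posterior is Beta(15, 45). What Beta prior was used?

A Beta(α, β) prior with s successes and f failures in binomial data gives a Beta(α+s, β+f) posterior.
Subtract the data counts: 15−8=7, 45−15=30.

Beta(7, 30)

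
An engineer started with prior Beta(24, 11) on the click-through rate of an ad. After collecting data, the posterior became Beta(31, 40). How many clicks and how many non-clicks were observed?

A Beta(a, b) prior with s successes and f failures in binomial data gives a Beta(a+s, b+f) posterior.
So s = 31 − 24 = 7 and f = 40 − 11 = 29.

7 clicks and 29 non-clicks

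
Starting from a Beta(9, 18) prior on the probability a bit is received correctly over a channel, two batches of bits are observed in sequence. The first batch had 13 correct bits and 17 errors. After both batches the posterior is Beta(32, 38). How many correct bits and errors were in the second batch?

10 correct bits and 3 errors

Because Beta–binomial updating is additive in the counts, the combined data contributed (α_post−α_prior, β_post−β_prior) successes and failures.
Total across both batches: 32−9=23 correct bits, 38−18=20 errors.
Subtract the first batch: 23−13=10 correct bits and 20−17=3 errors.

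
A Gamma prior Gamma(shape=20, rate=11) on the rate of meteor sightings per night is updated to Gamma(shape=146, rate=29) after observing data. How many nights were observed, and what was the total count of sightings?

A Gamma(α, β) prior (rate parametrization) on a Poisson rate with n observations summing to S gives posterior Gamma(α+S, β+n).
Matching: Σxᵢ = 146 − 20 = 126 and n = 29 − 11 = 18.

n = 18 nights with total 126 sightings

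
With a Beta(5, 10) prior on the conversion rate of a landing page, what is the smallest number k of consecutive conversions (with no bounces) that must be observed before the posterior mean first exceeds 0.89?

After k conversions and 0 bounces the posterior is Beta(5+k, 10), with mean (5+k)/(5+10+k).
Set (5+k)/(15+k) > 0.89 and solve: k > (0.89·15 − 5)/(1 − 0.89) = 75.909.
The smallest integer exceeding 75.909 is 76, and checking k=76: (81)/(91) = 0.8901 > 0.89.

k = 76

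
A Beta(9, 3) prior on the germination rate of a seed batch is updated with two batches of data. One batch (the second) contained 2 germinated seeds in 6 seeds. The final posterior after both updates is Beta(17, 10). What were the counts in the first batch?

Sequential conjugate updates are equivalent to a single update on the pooled data, so total successes = posterior α − prior α and total failures = posterior β − prior β.
Total across both batches: 17−9=8 germinated seeds, 10−3=7 non-germinating seeds.
Subtract the second batch: 8−2=6 germinated seeds and 7−4=3 non-germinating seeds.

6 germinated seeds and 3 non-germinating seeds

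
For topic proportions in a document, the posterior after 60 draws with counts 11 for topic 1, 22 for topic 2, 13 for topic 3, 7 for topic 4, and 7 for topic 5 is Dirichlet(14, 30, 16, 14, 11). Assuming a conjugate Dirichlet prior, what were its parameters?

For a Dirichlet(α) prior with multinomial counts c, the posterior is Dirichlet(α + c) componentwise.
Subtract each count from the matching posterior parameter: 14−11=3, 30−22=8, 16−13=3, 14−7=7, 11−7=4.

Dirichlet(3, 8, 3, 7, 4)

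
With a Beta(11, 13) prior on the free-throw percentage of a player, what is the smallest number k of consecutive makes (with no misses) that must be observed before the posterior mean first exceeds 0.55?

After k makes and 0 misses the posterior is Beta(11+k, 13), with mean (11+k)/(11+13+k).
Set (11+k)/(24+k) > 0.55 and solve: k > (0.55·24 − 11)/(1 − 0.55) = 4.889.
The smallest integer exceeding 4.889 is 5.

k = 5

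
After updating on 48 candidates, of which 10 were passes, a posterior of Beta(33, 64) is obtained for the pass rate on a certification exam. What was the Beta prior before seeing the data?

Beta is conjugate to the binomial likelihood: posterior = Beta(α+s, β+f).
Subtract the data counts: 33−10=23, 64−38=26.

Beta(23, 26)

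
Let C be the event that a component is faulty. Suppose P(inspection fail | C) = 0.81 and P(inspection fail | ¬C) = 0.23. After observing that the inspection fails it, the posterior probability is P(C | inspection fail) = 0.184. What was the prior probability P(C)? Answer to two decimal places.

Bayes' rule in odds form gives O(C|E) = O(C)·[P(E|C)/P(E|¬C)], hence O(C) = O(C|E)/LR.
Posterior odds = 0.184/(1−0.184) = 0.2255. LR = 0.81/0.23 = 3.5217.
Prior odds = 0.2255/3.5217 = 0.0640, so P(C) = 0.0640/(1+0.0640) ≈ 0.06.

P(C) = 0.06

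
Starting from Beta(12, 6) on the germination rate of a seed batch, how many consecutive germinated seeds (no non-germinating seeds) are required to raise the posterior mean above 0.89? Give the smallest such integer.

k = 37

After k germinated seeds and 0 non-germinating seeds the posterior is Beta(12+k, 6), with mean (12+k)/(12+6+k).
Set (12+k)/(18+k) > 0.89 and solve: k > (0.89·18 − 12)/(1 − 0.89) = 36.545.
The smallest integer exceeding 36.545 is 37, and checking k=37: (49)/(55) = 0.8909 > 0.89.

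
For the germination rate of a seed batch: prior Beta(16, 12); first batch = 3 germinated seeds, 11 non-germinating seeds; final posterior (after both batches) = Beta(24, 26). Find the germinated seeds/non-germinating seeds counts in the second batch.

5 germinated seeds and 3 non-germinating seeds

Sequential conjugate updates are equivalent to a single update on the pooled data, so total successes = posterior α − prior α and total failures = posterior β − prior β.
Total across both batches: 24−16=8 germinated seeds, 26−12=14 non-germinating seeds.
Subtract the first batch: 8−3=5 germinated seeds and 14−11=3 non-germinating seeds.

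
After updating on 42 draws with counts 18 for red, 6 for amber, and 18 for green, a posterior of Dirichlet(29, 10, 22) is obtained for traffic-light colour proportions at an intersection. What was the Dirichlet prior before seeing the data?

Dirichlet(11, 4, 4)

For a Dirichlet(α) prior with multinomial counts c, the posterior is Dirichlet(α + c) componentwise.
Subtract each count from the matching posterior parameter: 29−18=11, 10−6=4, 22−18=4.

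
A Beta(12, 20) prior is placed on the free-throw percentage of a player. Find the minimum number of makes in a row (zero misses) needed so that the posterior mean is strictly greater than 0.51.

After k makes and 0 misses the posterior is Beta(12+k, 20), with mean (12+k)/(12+20+k).
Set (12+k)/(32+k) > 0.51 and solve: k > (0.51·32 − 12)/(1 − 0.51) = 8.816.
The smallest integer exceeding 8.816 is 9, and checking k=9: (21)/(41) = 0.5122 > 0.51.

k = 9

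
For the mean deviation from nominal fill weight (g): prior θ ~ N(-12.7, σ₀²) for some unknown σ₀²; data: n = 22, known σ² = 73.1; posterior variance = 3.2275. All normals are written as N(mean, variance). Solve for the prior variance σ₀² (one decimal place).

σ₀² = 112.6

For the Normal–Normal model with known σ², precisions add: τ_n = τ₀ + n/σ².
So 1/σ₀² = 1/3.2275 − 22/73.1 = 0.309837 − 0.300958 = 0.008879.
Hence σ₀² = 1/0.008879 ≈ 112.6.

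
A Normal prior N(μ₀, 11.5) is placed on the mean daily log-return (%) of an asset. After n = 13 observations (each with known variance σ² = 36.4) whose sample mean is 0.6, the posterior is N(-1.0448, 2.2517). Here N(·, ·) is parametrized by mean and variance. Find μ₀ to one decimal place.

μ₀ = -7.8

The posterior mean is a precision-weighted average: μ_n = (τ₀μ₀ + τ_data·x̄)/(τ₀+τ_data), with τ₀=1/σ₀² and τ_data=n/σ².
Here τ₀ = 1/11.5 = 0.086957 and τ_data = 13/36.4 = 0.357143, so τ_n = 0.444100.
Rearranging for μ₀: μ₀ = (μ_n·τ_n − τ_data·x̄)/τ₀ = (-1.0448·0.444100 − 0.357143·0.6) / 0.086957 = -0.678281/0.086957 ≈ -7.8.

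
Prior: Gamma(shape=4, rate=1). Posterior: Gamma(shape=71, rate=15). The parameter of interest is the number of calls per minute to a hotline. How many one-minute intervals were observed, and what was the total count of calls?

Gamma–Poisson conjugacy: posterior shape = α + Σxᵢ, posterior rate = β + n.
Matching: Σxᵢ = 71 − 4 = 67 and n = 15 − 1 = 14.

n = 14 one-minute intervals with total 67 calls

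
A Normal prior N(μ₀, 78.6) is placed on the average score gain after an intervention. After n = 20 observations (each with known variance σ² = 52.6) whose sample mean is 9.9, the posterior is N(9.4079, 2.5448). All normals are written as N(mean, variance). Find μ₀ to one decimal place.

μ₀ = -5.3

With known observation variance, the Normal–Normal posterior has precision τ_n = τ₀ + n/σ² and mean μ_n = (τ₀μ₀ + (n/σ²)x̄)/τ_n.
Here τ₀ = 1/78.6 = 0.012723 and τ_data = 20/52.6 = 0.380228, so τ_n = 0.392951.
Rearranging for μ₀: μ₀ = (μ_n·τ_n − τ_data·x̄)/τ₀ = (9.4079·0.392951 − 0.380228·9.9) / 0.012723 = -0.067413/0.012723 ≈ -5.3.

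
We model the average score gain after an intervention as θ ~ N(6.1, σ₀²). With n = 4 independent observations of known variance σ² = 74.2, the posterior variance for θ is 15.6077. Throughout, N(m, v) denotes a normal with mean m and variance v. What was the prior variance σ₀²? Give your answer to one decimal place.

For the Normal–Normal model with known σ², precisions add: τ_n = τ₀ + n/σ².
So 1/σ₀² = 1/15.6077 − 4/74.2 = 0.064071 − 0.053908 = 0.010163.
Hence σ₀² = 1/0.010163 ≈ 98.4.

σ₀² = 98.4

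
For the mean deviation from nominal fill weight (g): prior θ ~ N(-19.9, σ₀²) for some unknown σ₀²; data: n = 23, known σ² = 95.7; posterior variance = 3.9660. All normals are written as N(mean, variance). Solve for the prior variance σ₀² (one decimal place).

σ₀² = 84.7

Posterior precision equals prior precision plus data precision: 1/σ_n² = 1/σ₀² + n/σ².
So 1/σ₀² = 1/3.9660 − 23/95.7 = 0.252143 − 0.240334 = 0.011809.
Hence σ₀² = 1/0.011809 ≈ 84.7.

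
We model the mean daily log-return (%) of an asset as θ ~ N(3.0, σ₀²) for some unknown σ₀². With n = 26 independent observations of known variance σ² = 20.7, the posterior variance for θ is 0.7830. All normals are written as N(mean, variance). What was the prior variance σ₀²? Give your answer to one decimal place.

σ₀² = 47.4

For the Normal–Normal model with known σ², precisions add: τ_n = τ₀ + n/σ².
So 1/σ₀² = 1/0.7830 − 26/20.7 = 1.277139 − 1.256039 = 0.021100.
Hence σ₀² = 1/0.021100 ≈ 47.4.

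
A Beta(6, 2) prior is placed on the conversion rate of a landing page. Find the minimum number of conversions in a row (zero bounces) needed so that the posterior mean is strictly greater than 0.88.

k = 9

After k conversions and 0 bounces the posterior is Beta(6+k, 2), with mean (6+k)/(6+2+k).
Set (6+k)/(8+k) > 0.88 and solve: k > (0.88·8 − 6)/(1 − 0.88) = 8.667.
The smallest integer exceeding 8.667 is 9, and checking k=9: (15)/(17) = 0.8824 > 0.88.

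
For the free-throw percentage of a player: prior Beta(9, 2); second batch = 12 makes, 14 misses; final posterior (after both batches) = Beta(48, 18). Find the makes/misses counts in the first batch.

27 makes and 2 misses

Sequential conjugate updates are equivalent to a single update on the pooled data, so total successes = posterior α − prior α and total failures = posterior β − prior β.
Total across both batches: 48−9=39 makes, 18−2=16 misses.
Subtract the second batch: 39−12=27 makes and 16−14=2 misses.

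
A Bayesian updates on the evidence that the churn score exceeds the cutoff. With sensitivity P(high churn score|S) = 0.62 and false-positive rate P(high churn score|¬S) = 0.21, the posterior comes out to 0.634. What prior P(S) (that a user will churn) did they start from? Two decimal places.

P(S) = 0.37

Bayes' rule in odds form gives O(S|E) = O(S)·[P(E|S)/P(E|¬S)], hence O(S) = O(S|E)/LR.
Posterior odds = 0.634/(1−0.634) = 1.7322. LR = 0.62/0.21 = 2.9524.
Prior odds = 1.7322/2.9524 = 0.5867, so P(S) = 0.5867/(1+0.5867) ≈ 0.37.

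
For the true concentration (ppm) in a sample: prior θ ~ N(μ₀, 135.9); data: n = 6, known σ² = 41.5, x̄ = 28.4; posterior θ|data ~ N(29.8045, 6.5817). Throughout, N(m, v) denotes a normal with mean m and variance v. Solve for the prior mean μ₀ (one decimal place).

With known observation variance, the Normal–Normal posterior has precision τ_n = τ₀ + n/σ² and mean μ_n = (τ₀μ₀ + (n/σ²)x̄)/τ_n.
Here τ₀ = 1/135.9 = 0.007358 and τ_data = 6/41.5 = 0.144578, so τ_n = 0.151936.
Rearranging for μ₀: μ₀ = (μ_n·τ_n − τ_data·x̄)/τ₀ = (29.8045·0.151936 − 0.144578·28.4) / 0.007358 = 0.422361/0.007358 ≈ 57.4.

μ₀ = 57.4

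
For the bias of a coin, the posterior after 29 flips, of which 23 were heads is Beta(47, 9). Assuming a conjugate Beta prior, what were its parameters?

Beta(24, 3)

Under Beta–binomial conjugacy the posterior parameters are (a+s, b+f).
Subtract the data counts: 47−23=24, 9−6=3.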